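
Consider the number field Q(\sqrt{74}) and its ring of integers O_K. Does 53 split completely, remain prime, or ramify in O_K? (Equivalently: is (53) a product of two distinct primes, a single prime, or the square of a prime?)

inert

74 mod 4 = 2, hence disc K = 4·74 = 296 and O_K = ℤ[√74].
disc(K) = 296 is not divisible by 53; 53 is unramified.
Compute (74/53) via Euler: 21^((53-1)/2) mod 53 = 52, so (74/53) = -1.
d is a non-residue mod p, hence 53 remains inert in O_K.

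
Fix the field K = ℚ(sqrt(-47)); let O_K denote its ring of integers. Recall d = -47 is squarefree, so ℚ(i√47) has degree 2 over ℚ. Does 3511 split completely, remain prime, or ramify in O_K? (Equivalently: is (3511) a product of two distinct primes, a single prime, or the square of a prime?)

p is inert

d = -47 ≡ 1 (mod 4), so O_K = ℤ[(1+√-47)/2] and disc(K) = d = -47.
3511 ∤ -47, so 3511 is unramified.
(-47/3511) = 3464^1755 mod 3511 = 3510, giving Legendre symbol -1.
(-47/3511) = -1, so 3511 is inert.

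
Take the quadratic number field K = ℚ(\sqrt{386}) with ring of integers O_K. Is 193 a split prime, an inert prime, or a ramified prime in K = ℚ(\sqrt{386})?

ramified

Since 386 ≢ 1 mod 4, the ring of integers is ℤ[√386] with discriminant 4·386 = 1544.
Ramification test: 193 | 1544. The prime 193 ramifies in K.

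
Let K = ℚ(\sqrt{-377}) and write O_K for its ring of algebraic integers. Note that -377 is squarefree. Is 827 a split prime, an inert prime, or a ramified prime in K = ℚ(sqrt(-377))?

827 remains inert

d = -377 ≡ 3 (mod 4), so O_K = ℤ[√-377] and disc(K) = 4d = -1508.
827 ∤ -1508, so 827 is unramified.
(-377/827) = 450^413 mod 827 = 826, giving Legendre symbol -1.
Legendre symbol -1 ⇒ 827 is inert.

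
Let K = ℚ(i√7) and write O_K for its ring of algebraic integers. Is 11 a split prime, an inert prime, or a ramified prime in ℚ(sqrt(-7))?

p splits

-7 mod 4 = 1, hence disc K = -7 and O_K = ℤ[(1+√-7)/2].
disc(K) = -7 is not divisible by 11; 11 is unramified.
Compute (-7/11) via Euler: 4^((11-1)/2) mod 11 = 1, so (-7/11) = 1.
Legendre symbol 1 ⇒ 11 is split.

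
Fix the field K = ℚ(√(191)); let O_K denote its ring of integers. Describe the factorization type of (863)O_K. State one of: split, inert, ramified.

191 mod 4 = 3, hence disc K = 4·191 = 764 and O_K = ℤ[√191].
disc(K) = 764 is not divisible by 863; 863 is unramified.
(191/863) = 191^431 mod 863 = 1, giving Legendre symbol 1.
d is a quadratic residue mod p, hence 863 splits in O_K.

split — (863) = 𝔭₁𝔭₂ with 𝔭₁ ≠ 𝔭₂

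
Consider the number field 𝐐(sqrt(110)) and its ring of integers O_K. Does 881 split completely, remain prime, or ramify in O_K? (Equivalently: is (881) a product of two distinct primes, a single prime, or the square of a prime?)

splits completely

Since 110 ≢ 1 mod 4, the ring of integers is ℤ[√110] with discriminant 4·110 = 440.
881 ∤ 440, so 881 is unramified.
Legendre symbol by Euler's criterion: (110/881) ≡ 110^440 ≡ 1 (mod 881), i.e. (110/881) = 1.
(110/881) = 1, so 881 splits.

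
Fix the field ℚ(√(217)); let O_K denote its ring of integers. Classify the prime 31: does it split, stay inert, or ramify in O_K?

Since 217 ≡ 1 mod 4, the ring of integers is ℤ[(1+√217)/2] with discriminant 217.
disc(K) = 217 = 31·7, so p = 31 is ramified.

ramifies in O_K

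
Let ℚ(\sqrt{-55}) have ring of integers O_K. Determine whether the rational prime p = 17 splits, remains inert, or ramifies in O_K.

-55 mod 4 = 1, hence disc K = -55 and O_K = ℤ[(1+√-55)/2].
17 ∤ -55, so 17 is unramified.
(-55/17) = 13^8 mod 17 = 1, giving Legendre symbol 1.
(-55/17) = 1, so 17 splits.

split — (17) = 𝔭₁𝔭₂ with 𝔭₁ ≠ 𝔭₂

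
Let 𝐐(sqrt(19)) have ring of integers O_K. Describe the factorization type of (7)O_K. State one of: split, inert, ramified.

d = 19 ≡ 3 (mod 4), so O_K = ℤ[√19] and disc(K) = 4d = 76.
7 ∤ 76, so 7 is unramified.
Compute (19/7) via Euler: 5^((7-1)/2) mod 7 = 6, so (19/7) = -1.
d is a non-residue mod p, hence 7 remains inert in O_K.

p is inert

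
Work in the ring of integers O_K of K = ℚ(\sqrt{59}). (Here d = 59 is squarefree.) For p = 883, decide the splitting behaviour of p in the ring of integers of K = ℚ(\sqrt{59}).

Since 59 ≢ 1 mod 4, the ring of integers is ℤ[√59] with discriminant 4·59 = 236.
disc(K) = 236 is not divisible by 883; 883 is unramified.
Euler's criterion: 59^441 mod 883 = 882. Thus (59|883) = -1.
d is a non-residue mod p, hence 883 remains inert in O_K.

883 remains inert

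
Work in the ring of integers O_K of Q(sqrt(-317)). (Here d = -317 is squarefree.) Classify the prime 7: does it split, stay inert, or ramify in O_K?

d = -317 ≡ 3 (mod 4), so O_K = ℤ[√-317] and disc(K) = 4d = -1268.
Since gcd(7, -1268) = 1 the prime 7 does not ramify.
Legendre symbol by Euler's criterion: (-317/7) ≡ (-317)^3 ≡ 6 (mod 7), i.e. (-317/7) = -1.
Legendre symbol -1 ⇒ 7 is inert.

inert — (7) stays prime in O_K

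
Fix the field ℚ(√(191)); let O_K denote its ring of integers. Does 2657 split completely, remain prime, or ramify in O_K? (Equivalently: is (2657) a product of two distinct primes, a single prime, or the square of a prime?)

p is inert

191 mod 4 = 3, hence disc K = 4·191 = 764 and O_K = ℤ[√191].
Since gcd(2657, 764) = 1 the prime 2657 does not ramify.
(191/2657) = 191^1328 mod 2657 = 2656, giving Legendre symbol -1.
Legendre symbol -1 ⇒ 2657 is inert.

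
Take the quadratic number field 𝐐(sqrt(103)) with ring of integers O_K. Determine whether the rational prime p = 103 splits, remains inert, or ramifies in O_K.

d = 103 ≡ 3 (mod 4), so O_K = ℤ[√103] and disc(K) = 4d = 412.
disc(K) = 412 = 103·4, so p = 103 is ramified.

ramified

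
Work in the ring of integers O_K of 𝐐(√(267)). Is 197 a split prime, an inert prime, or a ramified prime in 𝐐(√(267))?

Since 267 ≢ 1 mod 4, the ring of integers is ℤ[√267] with discriminant 4·267 = 1068.
197 ∤ 1068, so 197 is unramified.
Euler's criterion: 267^98 mod 197 = 1. Thus (267|197) = 1.
Legendre symbol 1 ⇒ 197 is split.

197 splits in O_K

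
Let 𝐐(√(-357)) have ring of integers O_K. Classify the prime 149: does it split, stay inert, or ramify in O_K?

remains prime (inert)

Since -357 ≢ 1 mod 4, the ring of integers is ℤ[√-357] with discriminant 4·(-357) = -1428.
149 ∤ -1428, so 149 is unramified.
(-357/149) = 90^74 mod 149 = 148, giving Legendre symbol -1.
Legendre symbol -1 ⇒ 149 is inert.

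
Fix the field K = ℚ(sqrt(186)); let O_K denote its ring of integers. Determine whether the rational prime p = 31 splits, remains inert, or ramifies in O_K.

d = 186 ≡ 2 (mod 4), so O_K = ℤ[√186] and disc(K) = 4d = 744.
Ramification test: 31 | 744. The prime 31 ramifies in K.

31 is ramified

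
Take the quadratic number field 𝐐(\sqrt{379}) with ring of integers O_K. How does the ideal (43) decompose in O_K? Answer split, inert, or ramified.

379 mod 4 = 3, hence disc K = 4·379 = 1516 and O_K = ℤ[√379].
Since gcd(43, 1516) = 1 the prime 43 does not ramify.
Compute (379/43) via Euler: 35^((43-1)/2) mod 43 = 1, so (379/43) = 1.
Legendre symbol 1 ⇒ 43 is split.

43 splits in O_K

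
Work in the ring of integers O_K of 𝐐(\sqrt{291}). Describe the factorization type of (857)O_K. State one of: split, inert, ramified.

d = 291 ≡ 3 (mod 4), so O_K = ℤ[√291] and disc(K) = 4d = 1164.
disc(K) = 1164 is not divisible by 857; 857 is unramified.
Legendre symbol by Euler's criterion: (291/857) ≡ 291^428 ≡ 856 (mod 857), i.e. (291/857) = -1.
d is a non-residue mod p, hence 857 remains inert in O_K.

p is inert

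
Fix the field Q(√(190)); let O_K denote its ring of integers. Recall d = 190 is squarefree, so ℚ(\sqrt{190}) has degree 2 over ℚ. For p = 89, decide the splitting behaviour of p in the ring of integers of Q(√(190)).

inert

190 mod 4 = 2, hence disc K = 4·190 = 760 and O_K = ℤ[√190].
Since gcd(89, 760) = 1 the prime 89 does not ramify.
(190/89) = 12^44 mod 89 = 88, giving Legendre symbol -1.
Legendre symbol -1 ⇒ 89 is inert.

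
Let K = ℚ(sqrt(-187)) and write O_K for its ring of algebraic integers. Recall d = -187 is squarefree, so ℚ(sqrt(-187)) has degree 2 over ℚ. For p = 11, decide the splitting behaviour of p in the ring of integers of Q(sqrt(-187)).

ramified — (11) = 𝔭²

d = -187 ≡ 1 (mod 4), so O_K = ℤ[(1+√-187)/2] and disc(K) = d = -187.
Ramification test: 11 | -187. The prime 11 ramifies in K.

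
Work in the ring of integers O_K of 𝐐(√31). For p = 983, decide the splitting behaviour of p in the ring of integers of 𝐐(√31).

Since 31 ≢ 1 mod 4, the ring of integers is ℤ[√31] with discriminant 4·31 = 124.
Since gcd(983, 124) = 1 the prime 983 does not ramify.
Euler's criterion: 31^491 mod 983 = 1. Thus (31|983) = 1.
(31/983) = 1, so 983 splits.

p splits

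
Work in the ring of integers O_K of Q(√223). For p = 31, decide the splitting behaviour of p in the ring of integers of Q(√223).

remains prime (inert)

d = 223 ≡ 3 (mod 4), so O_K = ℤ[√223] and disc(K) = 4d = 892.
Since gcd(31, 892) = 1 the prime 31 does not ramify.
Euler's criterion: 223^15 mod 31 = 30. Thus (223|31) = -1.
Legendre symbol -1 ⇒ 31 is inert.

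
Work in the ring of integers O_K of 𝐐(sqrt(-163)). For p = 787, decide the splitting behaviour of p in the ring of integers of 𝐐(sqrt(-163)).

split

-163 mod 4 = 1, hence disc K = -163 and O_K = ℤ[(1+√-163)/2].
787 ∤ -163, so 787 is unramified.
Euler's criterion: (-163)^393 mod 787 = 1. Thus (-163|787) = 1.
(-163/787) = 1, so 787 splits.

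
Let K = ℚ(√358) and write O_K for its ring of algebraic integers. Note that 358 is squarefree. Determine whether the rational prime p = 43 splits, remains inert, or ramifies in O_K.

split — (43) = 𝔭₁𝔭₂ with 𝔭₁ ≠ 𝔭₂

358 mod 4 = 2, hence disc K = 4·358 = 1432 and O_K = ℤ[√358].
43 ∤ 1432, so 43 is unramified.
(358/43) = 14^21 mod 43 = 1, giving Legendre symbol 1.
Legendre symbol 1 ⇒ 43 is split.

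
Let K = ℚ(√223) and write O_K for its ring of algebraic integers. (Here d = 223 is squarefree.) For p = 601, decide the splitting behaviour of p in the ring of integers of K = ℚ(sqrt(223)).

inert — (601) stays prime in O_K

Since 223 ≢ 1 mod 4, the ring of integers is ℤ[√223] with discriminant 4·223 = 892.
601 ∤ 892, so 601 is unramified.
Legendre symbol by Euler's criterion: (223/601) ≡ 223^300 ≡ 600 (mod 601), i.e. (223/601) = -1.
Legendre symbol -1 ⇒ 601 is inert.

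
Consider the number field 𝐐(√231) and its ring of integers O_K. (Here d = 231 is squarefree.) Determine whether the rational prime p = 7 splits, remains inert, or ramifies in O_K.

ramified

d = 231 ≡ 3 (mod 4), so O_K = ℤ[√231] and disc(K) = 4d = 924.
7 divides disc(K) = 924, so 7 ramifies.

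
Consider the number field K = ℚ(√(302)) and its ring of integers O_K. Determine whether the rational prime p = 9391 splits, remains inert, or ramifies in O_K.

remains prime (inert)

d = 302 ≡ 2 (mod 4), so O_K = ℤ[√302] and disc(K) = 4d = 1208.
Since gcd(9391, 1208) = 1 the prime 9391 does not ramify.
(302/9391) = 302^4695 mod 9391 = 9390, giving Legendre symbol -1.
Legendre symbol -1 ⇒ 9391 is inert.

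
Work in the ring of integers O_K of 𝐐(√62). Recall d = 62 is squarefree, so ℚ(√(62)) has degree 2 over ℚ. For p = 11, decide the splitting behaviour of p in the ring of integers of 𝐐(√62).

inert

Since 62 ≢ 1 mod 4, the ring of integers is ℤ[√62] with discriminant 4·62 = 248.
11 ∤ 248, so 11 is unramified.
Euler's criterion: 62^5 mod 11 = 10. Thus (62|11) = -1.
d is a non-residue mod p, hence 11 remains inert in O_K.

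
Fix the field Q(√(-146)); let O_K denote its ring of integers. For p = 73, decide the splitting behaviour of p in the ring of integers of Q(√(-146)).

ramified

-146 mod 4 = 2, hence disc K = 4·(-146) = -584 and O_K = ℤ[√-146].
73 divides disc(K) = -584, so 73 ramifies.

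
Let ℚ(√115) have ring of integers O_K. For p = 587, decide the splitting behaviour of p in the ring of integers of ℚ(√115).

splits completely

d = 115 ≡ 3 (mod 4), so O_K = ℤ[√115] and disc(K) = 4d = 460.
587 ∤ 460, so 587 is unramified.
Compute (115/587) via Euler: 115^((587-1)/2) mod 587 = 1, so (115/587) = 1.
Legendre symbol 1 ⇒ 587 is split.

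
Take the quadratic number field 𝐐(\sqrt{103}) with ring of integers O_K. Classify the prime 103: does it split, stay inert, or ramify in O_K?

Since 103 ≢ 1 mod 4, the ring of integers is ℤ[√103] with discriminant 4·103 = 412.
disc(K) = 412 = 103·4, so p = 103 is ramified.

103 is ramified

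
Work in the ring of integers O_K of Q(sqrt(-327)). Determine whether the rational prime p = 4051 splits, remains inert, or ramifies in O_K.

inert — (4051) stays prime in O_K

Since -327 ≡ 1 mod 4, the ring of integers is ℤ[(1+√-327)/2] with discriminant -327.
4051 ∤ -327, so 4051 is unramified.
(-327/4051) = 3724^2025 mod 4051 = 4050, giving Legendre symbol -1.
d is a non-residue mod p, hence 4051 remains inert in O_K.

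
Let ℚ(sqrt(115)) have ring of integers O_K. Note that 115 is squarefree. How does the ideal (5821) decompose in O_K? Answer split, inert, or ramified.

split — (5821) = 𝔭₁𝔭₂ with 𝔭₁ ≠ 𝔭₂

115 mod 4 = 3, hence disc K = 4·115 = 460 and O_K = ℤ[√115].
Since gcd(5821, 460) = 1 the prime 5821 does not ramify.
(115/5821) = 115^2910 mod 5821 = 1, giving Legendre symbol 1.
d is a quadratic residue mod p, hence 5821 splits in O_K.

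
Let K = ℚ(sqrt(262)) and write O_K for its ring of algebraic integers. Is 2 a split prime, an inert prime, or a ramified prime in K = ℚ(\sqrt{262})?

2 is ramified

d = 262 ≡ 2 (mod 4), so O_K = ℤ[√262] and disc(K) = 4d = 1048.
disc(K) = 1048 = 2·524, so p = 2 is ramified.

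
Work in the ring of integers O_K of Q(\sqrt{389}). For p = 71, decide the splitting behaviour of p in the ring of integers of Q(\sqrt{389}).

d = 389 ≡ 1 (mod 4), so O_K = ℤ[(1+√389)/2] and disc(K) = d = 389.
Since gcd(71, 389) = 1 the prime 71 does not ramify.
(389/71) = 34^35 mod 71 = 70, giving Legendre symbol -1.
d is a non-residue mod p, hence 71 remains inert in O_K.

inert — (71) stays prime in O_K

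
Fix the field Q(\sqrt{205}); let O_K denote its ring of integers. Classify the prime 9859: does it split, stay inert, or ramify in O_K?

inert — (9859) stays prime in O_K

Since 205 ≡ 1 mod 4, the ring of integers is ℤ[(1+√205)/2] with discriminant 205.
disc(K) = 205 is not divisible by 9859; 9859 is unramified.
(205/9859) = 205^4929 mod 9859 = 9858, giving Legendre symbol -1.
(205/9859) = -1, so 9859 is inert.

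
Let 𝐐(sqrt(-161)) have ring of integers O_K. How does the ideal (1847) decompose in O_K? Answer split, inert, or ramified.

Since -161 ≢ 1 mod 4, the ring of integers is ℤ[√-161] with discriminant 4·(-161) = -644.
1847 ∤ -644, so 1847 is unramified.
Euler's criterion: (-161)^923 mod 1847 = 1846. Thus (-161|1847) = -1.
(-161/1847) = -1, so 1847 is inert.

remains prime (inert)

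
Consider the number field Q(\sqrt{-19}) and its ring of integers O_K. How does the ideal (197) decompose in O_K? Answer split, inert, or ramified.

d = -19 ≡ 1 (mod 4), so O_K = ℤ[(1+√-19)/2] and disc(K) = d = -19.
Since gcd(197, -19) = 1 the prime 197 does not ramify.
(-19/197) = 178^98 mod 197 = 1, giving Legendre symbol 1.
(-19/197) = 1, so 197 splits.

p splits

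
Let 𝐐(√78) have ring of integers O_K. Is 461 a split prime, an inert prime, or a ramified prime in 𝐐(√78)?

inert — (461) stays prime in O_K

78 mod 4 = 2, hence disc K = 4·78 = 312 and O_K = ℤ[√78].
461 ∤ 312, so 461 is unramified.
(78/461) = 78^230 mod 461 = 460, giving Legendre symbol -1.
d is a non-residue mod p, hence 461 remains inert in O_K.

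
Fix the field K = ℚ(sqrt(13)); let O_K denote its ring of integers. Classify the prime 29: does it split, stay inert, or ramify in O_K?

d = 13 ≡ 1 (mod 4), so O_K = ℤ[(1+√13)/2] and disc(K) = d = 13.
disc(K) = 13 is not divisible by 29; 29 is unramified.
(13/29) = 13^14 mod 29 = 1, giving Legendre symbol 1.
d is a quadratic residue mod p, hence 29 splits in O_K.

split — (29) = 𝔭₁𝔭₂ with 𝔭₁ ≠ 𝔭₂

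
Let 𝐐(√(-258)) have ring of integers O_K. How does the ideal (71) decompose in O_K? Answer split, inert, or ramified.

d = -258 ≡ 2 (mod 4), so O_K = ℤ[√-258] and disc(K) = 4d = -1032.
Since gcd(71, -1032) = 1 the prime 71 does not ramify.
Compute (-258/71) via Euler: 26^((71-1)/2) mod 71 = 70, so (-258/71) = -1.
(-258/71) = -1, so 71 is inert.

71 remains inert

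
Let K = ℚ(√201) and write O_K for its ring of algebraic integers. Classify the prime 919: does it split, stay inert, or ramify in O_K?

p is inert

201 mod 4 = 1, hence disc K = 201 and O_K = ℤ[(1+√201)/2].
919 ∤ 201, so 919 is unramified.
Compute (201/919) via Euler: 201^((919-1)/2) mod 919 = 918, so (201/919) = -1.
Legendre symbol -1 ⇒ 919 is inert.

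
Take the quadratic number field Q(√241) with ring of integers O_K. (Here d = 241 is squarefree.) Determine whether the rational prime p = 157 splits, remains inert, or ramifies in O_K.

p is inert

d = 241 ≡ 1 (mod 4), so O_K = ℤ[(1+√241)/2] and disc(K) = d = 241.
157 ∤ 241, so 157 is unramified.
Legendre symbol by Euler's criterion: (241/157) ≡ 241^78 ≡ 156 (mod 157), i.e. (241/157) = -1.
(241/157) = -1, so 157 is inert.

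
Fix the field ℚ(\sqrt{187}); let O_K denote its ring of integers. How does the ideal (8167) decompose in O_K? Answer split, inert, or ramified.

split — (8167) = 𝔭₁𝔭₂ with 𝔭₁ ≠ 𝔭₂

187 mod 4 = 3, hence disc K = 4·187 = 748 and O_K = ℤ[√187].
8167 ∤ 748, so 8167 is unramified.
(187/8167) = 187^4083 mod 8167 = 1, giving Legendre symbol 1.
Legendre symbol 1 ⇒ 8167 is split.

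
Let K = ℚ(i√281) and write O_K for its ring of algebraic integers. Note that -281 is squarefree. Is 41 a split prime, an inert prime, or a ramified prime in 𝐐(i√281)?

d = -281 ≡ 3 (mod 4), so O_K = ℤ[√-281] and disc(K) = 4d = -1124.
41 ∤ -1124, so 41 is unramified.
(-281/41) = 6^20 mod 41 = 40, giving Legendre symbol -1.
(-281/41) = -1, so 41 is inert.

41 remains inert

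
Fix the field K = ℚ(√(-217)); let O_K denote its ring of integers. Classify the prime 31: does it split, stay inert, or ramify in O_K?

-217 mod 4 = 3, hence disc K = 4·(-217) = -868 and O_K = ℤ[√-217].
Ramification test: 31 | -868. The prime 31 ramifies in K.

ramified — (31) = 𝔭²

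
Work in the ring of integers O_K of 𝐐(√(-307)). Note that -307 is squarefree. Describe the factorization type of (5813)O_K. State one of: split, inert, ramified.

Since -307 ≡ 1 mod 4, the ring of integers is ℤ[(1+√-307)/2] with discriminant -307.
disc(K) = -307 is not divisible by 5813; 5813 is unramified.
Legendre symbol by Euler's criterion: (-307/5813) ≡ (-307)^2906 ≡ 1 (mod 5813), i.e. (-307/5813) = 1.
d is a quadratic residue mod p, hence 5813 splits in O_K.

p splits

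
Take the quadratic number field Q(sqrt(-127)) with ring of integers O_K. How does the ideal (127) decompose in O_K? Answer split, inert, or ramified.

-127 mod 4 = 1, hence disc K = -127 and O_K = ℤ[(1+√-127)/2].
127 divides disc(K) = -127, so 127 ramifies.

ramified — (127) = 𝔭²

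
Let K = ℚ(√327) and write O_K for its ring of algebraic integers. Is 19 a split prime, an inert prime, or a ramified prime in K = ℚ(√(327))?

p splits

d = 327 ≡ 3 (mod 4), so O_K = ℤ[√327] and disc(K) = 4d = 1308.
Since gcd(19, 1308) = 1 the prime 19 does not ramify.
Legendre symbol by Euler's criterion: (327/19) ≡ 327^9 ≡ 1 (mod 19), i.e. (327/19) = 1.
(327/19) = 1, so 19 splits.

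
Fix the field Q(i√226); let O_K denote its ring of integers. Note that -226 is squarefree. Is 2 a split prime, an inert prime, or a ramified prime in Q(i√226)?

Since -226 ≢ 1 mod 4, the ring of integers is ℤ[√-226] with discriminant 4·(-226) = -904.
Ramification test: 2 | -904. The prime 2 ramifies in K.

p ramifies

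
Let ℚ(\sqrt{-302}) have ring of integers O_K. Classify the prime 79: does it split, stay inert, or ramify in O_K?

inert — (79) stays prime in O_K

Since -302 ≢ 1 mod 4, the ring of integers is ℤ[√-302] with discriminant 4·(-302) = -1208.
disc(K) = -1208 is not divisible by 79; 79 is unramified.
Legendre symbol by Euler's criterion: (-302/79) ≡ (-302)^39 ≡ 78 (mod 79), i.e. (-302/79) = -1.
(-302/79) = -1, so 79 is inert.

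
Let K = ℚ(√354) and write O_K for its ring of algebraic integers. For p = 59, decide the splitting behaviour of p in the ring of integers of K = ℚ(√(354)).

Since 354 ≢ 1 mod 4, the ring of integers is ℤ[√354] with discriminant 4·354 = 1416.
Ramification test: 59 | 1416. The prime 59 ramifies in K.

ramified — (59) = 𝔭²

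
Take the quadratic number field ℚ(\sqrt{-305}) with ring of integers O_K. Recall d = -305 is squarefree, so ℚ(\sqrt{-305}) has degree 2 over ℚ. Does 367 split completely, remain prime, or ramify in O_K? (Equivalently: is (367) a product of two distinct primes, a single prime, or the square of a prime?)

367 splits in O_K

d = -305 ≡ 3 (mod 4), so O_K = ℤ[√-305] and disc(K) = 4d = -1220.
disc(K) = -1220 is not divisible by 367; 367 is unramified.
(-305/367) = 62^183 mod 367 = 1, giving Legendre symbol 1.
d is a quadratic residue mod p, hence 367 splits in O_K.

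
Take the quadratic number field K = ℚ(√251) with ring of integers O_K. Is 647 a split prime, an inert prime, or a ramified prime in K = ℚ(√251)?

Since 251 ≢ 1 mod 4, the ring of integers is ℤ[√251] with discriminant 4·251 = 1004.
disc(K) = 1004 is not divisible by 647; 647 is unramified.
Euler's criterion: 251^323 mod 647 = 1. Thus (251|647) = 1.
d is a quadratic residue mod p, hence 647 splits in O_K.

splits completely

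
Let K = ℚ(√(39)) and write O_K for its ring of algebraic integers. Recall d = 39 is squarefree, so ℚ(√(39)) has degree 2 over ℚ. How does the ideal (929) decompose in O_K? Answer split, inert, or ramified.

Since 39 ≢ 1 mod 4, the ring of integers is ℤ[√39] with discriminant 4·39 = 156.
929 ∤ 156, so 929 is unramified.
Legendre symbol by Euler's criterion: (39/929) ≡ 39^464 ≡ 1 (mod 929), i.e. (39/929) = 1.
(39/929) = 1, so 929 splits.

split — (929) = 𝔭₁𝔭₂ with 𝔭₁ ≠ 𝔭₂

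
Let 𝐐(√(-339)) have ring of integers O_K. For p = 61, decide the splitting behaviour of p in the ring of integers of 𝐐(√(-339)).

d = -339 ≡ 1 (mod 4), so O_K = ℤ[(1+√-339)/2] and disc(K) = d = -339.
61 ∤ -339, so 61 is unramified.
Compute (-339/61) via Euler: 27^((61-1)/2) mod 61 = 1, so (-339/61) = 1.
d is a quadratic residue mod p, hence 61 splits in O_K.

split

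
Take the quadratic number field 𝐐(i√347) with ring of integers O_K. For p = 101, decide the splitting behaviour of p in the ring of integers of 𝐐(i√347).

Since -347 ≡ 1 mod 4, the ring of integers is ℤ[(1+√-347)/2] with discriminant -347.
101 ∤ -347, so 101 is unramified.
Compute (-347/101) via Euler: 57^((101-1)/2) mod 101 = 100, so (-347/101) = -1.
(-347/101) = -1, so 101 is inert.

inert — (101) stays prime in O_K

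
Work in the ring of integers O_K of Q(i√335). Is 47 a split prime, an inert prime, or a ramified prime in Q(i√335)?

d = -335 ≡ 1 (mod 4), so O_K = ℤ[(1+√-335)/2] and disc(K) = d = -335.
47 ∤ -335, so 47 is unramified.
Compute (-335/47) via Euler: 41^((47-1)/2) mod 47 = 46, so (-335/47) = -1.
d is a non-residue mod p, hence 47 remains inert in O_K.

inert — (47) stays prime in O_K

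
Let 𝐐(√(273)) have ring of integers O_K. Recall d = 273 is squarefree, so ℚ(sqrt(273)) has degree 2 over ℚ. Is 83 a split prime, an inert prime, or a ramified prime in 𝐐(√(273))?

83 remains inert

d = 273 ≡ 1 (mod 4), so O_K = ℤ[(1+√273)/2] and disc(K) = d = 273.
disc(K) = 273 is not divisible by 83; 83 is unramified.
Legendre symbol by Euler's criterion: (273/83) ≡ 273^41 ≡ 82 (mod 83), i.e. (273/83) = -1.
d is a non-residue mod p, hence 83 remains inert in O_K.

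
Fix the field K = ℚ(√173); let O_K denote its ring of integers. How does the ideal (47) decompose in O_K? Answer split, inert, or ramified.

split — (47) = 𝔭₁𝔭₂ with 𝔭₁ ≠ 𝔭₂

d = 173 ≡ 1 (mod 4), so O_K = ℤ[(1+√173)/2] and disc(K) = d = 173.
disc(K) = 173 is not divisible by 47; 47 is unramified.
Compute (173/47) via Euler: 32^((47-1)/2) mod 47 = 1, so (173/47) = 1.
d is a quadratic residue mod p, hence 47 splits in O_K.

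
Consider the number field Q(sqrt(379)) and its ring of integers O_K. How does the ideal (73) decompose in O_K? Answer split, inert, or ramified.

p is inert

d = 379 ≡ 3 (mod 4), so O_K = ℤ[√379] and disc(K) = 4d = 1516.
disc(K) = 1516 is not divisible by 73; 73 is unramified.
Compute (379/73) via Euler: 14^((73-1)/2) mod 73 = 72, so (379/73) = -1.
Legendre symbol -1 ⇒ 73 is inert.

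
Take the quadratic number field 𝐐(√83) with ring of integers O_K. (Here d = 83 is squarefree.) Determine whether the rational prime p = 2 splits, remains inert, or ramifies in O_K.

Since 83 ≢ 1 mod 4, the ring of integers is ℤ[√83] with discriminant 4·83 = 332.
disc(K) = 332 = 2·166, so p = 2 is ramified.

ramified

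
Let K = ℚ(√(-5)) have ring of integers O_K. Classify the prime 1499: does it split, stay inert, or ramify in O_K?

-5 mod 4 = 3, hence disc K = 4·(-5) = -20 and O_K = ℤ[√-5].
1499 ∤ -20, so 1499 is unramified.
(-5/1499) = 1494^749 mod 1499 = 1498, giving Legendre symbol -1.
(-5/1499) = -1, so 1499 is inert.

p is inert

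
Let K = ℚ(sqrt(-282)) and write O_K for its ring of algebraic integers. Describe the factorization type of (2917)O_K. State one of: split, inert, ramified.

Since -282 ≢ 1 mod 4, the ring of integers is ℤ[√-282] with discriminant 4·(-282) = -1128.
2917 ∤ -1128, so 2917 is unramified.
Euler's criterion: (-282)^1458 mod 2917 = 2916. Thus (-282|2917) = -1.
(-282/2917) = -1, so 2917 is inert.

p is inert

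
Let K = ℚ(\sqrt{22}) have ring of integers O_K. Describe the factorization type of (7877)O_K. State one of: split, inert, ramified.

22 mod 4 = 2, hence disc K = 4·22 = 88 and O_K = ℤ[√22].
7877 ∤ 88, so 7877 is unramified.
(22/7877) = 22^3938 mod 7877 = 7876, giving Legendre symbol -1.
(22/7877) = -1, so 7877 is inert.

inert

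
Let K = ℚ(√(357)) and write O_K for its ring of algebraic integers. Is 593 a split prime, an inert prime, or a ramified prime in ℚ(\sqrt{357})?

split

Since 357 ≡ 1 mod 4, the ring of integers is ℤ[(1+√357)/2] with discriminant 357.
Since gcd(593, 357) = 1 the prime 593 does not ramify.
Legendre symbol by Euler's criterion: (357/593) ≡ 357^296 ≡ 1 (mod 593), i.e. (357/593) = 1.
(357/593) = 1, so 593 splits.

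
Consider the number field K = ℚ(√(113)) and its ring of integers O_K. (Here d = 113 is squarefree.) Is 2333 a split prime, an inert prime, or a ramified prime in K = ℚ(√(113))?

inert — (2333) stays prime in O_K

113 mod 4 = 1, hence disc K = 113 and O_K = ℤ[(1+√113)/2].
Since gcd(2333, 113) = 1 the prime 2333 does not ramify.
Legendre symbol by Euler's criterion: (113/2333) ≡ 113^1166 ≡ 2332 (mod 2333), i.e. (113/2333) = -1.
(113/2333) = -1, so 2333 is inert.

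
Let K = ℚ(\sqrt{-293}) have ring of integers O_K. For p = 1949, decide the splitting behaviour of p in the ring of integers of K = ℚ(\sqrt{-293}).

d = -293 ≡ 3 (mod 4), so O_K = ℤ[√-293] and disc(K) = 4d = -1172.
disc(K) = -1172 is not divisible by 1949; 1949 is unramified.
(-293/1949) = 1656^974 mod 1949 = 1, giving Legendre symbol 1.
d is a quadratic residue mod p, hence 1949 splits in O_K.

split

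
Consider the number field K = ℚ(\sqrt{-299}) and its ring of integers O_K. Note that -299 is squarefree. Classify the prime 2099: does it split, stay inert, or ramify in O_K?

inert — (2099) stays prime in O_K

-299 mod 4 = 1, hence disc K = -299 and O_K = ℤ[(1+√-299)/2].
Since gcd(2099, -299) = 1 the prime 2099 does not ramify.
Legendre symbol by Euler's criterion: (-299/2099) ≡ (-299)^1049 ≡ 2098 (mod 2099), i.e. (-299/2099) = -1.
d is a non-residue mod p, hence 2099 remains inert in O_K.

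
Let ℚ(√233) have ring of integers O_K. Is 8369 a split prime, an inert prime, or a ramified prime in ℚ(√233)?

split — (8369) = 𝔭₁𝔭₂ with 𝔭₁ ≠ 𝔭₂

d = 233 ≡ 1 (mod 4), so O_K = ℤ[(1+√233)/2] and disc(K) = d = 233.
Since gcd(8369, 233) = 1 the prime 8369 does not ramify.
(233/8369) = 233^4184 mod 8369 = 1, giving Legendre symbol 1.
d is a quadratic residue mod p, hence 8369 splits in O_K.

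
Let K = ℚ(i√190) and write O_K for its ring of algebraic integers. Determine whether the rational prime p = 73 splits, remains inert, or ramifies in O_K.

d = -190 ≡ 2 (mod 4), so O_K = ℤ[√-190] and disc(K) = 4d = -760.
Since gcd(73, -760) = 1 the prime 73 does not ramify.
(-190/73) = 29^36 mod 73 = 72, giving Legendre symbol -1.
(-190/73) = -1, so 73 is inert.

inert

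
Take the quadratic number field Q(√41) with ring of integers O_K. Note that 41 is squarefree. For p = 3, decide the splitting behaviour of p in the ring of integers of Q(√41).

41 mod 4 = 1, hence disc K = 41 and O_K = ℤ[(1+√41)/2].
Since gcd(3, 41) = 1 the prime 3 does not ramify.
(41/3) = 2^1 mod 3 = 2, giving Legendre symbol -1.
Legendre symbol -1 ⇒ 3 is inert.

p is inert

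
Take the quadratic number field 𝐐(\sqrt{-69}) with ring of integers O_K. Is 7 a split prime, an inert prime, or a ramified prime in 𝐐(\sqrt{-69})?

d = -69 ≡ 3 (mod 4), so O_K = ℤ[√-69] and disc(K) = 4d = -276.
disc(K) = -276 is not divisible by 7; 7 is unramified.
Euler's criterion: (-69)^3 mod 7 = 1. Thus (-69|7) = 1.
d is a quadratic residue mod p, hence 7 splits in O_K.

splits completely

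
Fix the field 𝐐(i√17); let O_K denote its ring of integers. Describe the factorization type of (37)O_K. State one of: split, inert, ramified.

remains prime (inert)

d = -17 ≡ 3 (mod 4), so O_K = ℤ[√-17] and disc(K) = 4d = -68.
disc(K) = -68 is not divisible by 37; 37 is unramified.
(-17/37) = 20^18 mod 37 = 36, giving Legendre symbol -1.
d is a non-residue mod p, hence 37 remains inert in O_K.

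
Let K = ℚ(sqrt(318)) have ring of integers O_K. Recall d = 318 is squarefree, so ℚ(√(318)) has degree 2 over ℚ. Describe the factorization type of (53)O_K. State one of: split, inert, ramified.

Since 318 ≢ 1 mod 4, the ring of integers is ℤ[√318] with discriminant 4·318 = 1272.
53 divides disc(K) = 1272, so 53 ramifies.

ramifies in O_K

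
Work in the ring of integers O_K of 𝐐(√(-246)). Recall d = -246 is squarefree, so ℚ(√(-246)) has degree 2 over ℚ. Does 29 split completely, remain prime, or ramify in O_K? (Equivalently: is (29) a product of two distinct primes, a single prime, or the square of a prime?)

-246 mod 4 = 2, hence disc K = 4·(-246) = -984 and O_K = ℤ[√-246].
disc(K) = -984 is not divisible by 29; 29 is unramified.
(-246/29) = 15^14 mod 29 = 28, giving Legendre symbol -1.
d is a non-residue mod p, hence 29 remains inert in O_K.

p is inert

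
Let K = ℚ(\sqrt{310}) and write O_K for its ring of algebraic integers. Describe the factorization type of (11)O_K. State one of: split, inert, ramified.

Since 310 ≢ 1 mod 4, the ring of integers is ℤ[√310] with discriminant 4·310 = 1240.
11 ∤ 1240, so 11 is unramified.
Legendre symbol by Euler's criterion: (310/11) ≡ 310^5 ≡ 10 (mod 11), i.e. (310/11) = -1.
Legendre symbol -1 ⇒ 11 is inert.

inert — (11) stays prime in O_K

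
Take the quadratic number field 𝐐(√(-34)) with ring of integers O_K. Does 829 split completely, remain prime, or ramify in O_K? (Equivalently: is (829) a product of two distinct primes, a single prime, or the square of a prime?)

Since -34 ≢ 1 mod 4, the ring of integers is ℤ[√-34] with discriminant 4·(-34) = -136.
Since gcd(829, -136) = 1 the prime 829 does not ramify.
Legendre symbol by Euler's criterion: (-34/829) ≡ (-34)^414 ≡ 828 (mod 829), i.e. (-34/829) = -1.
Legendre symbol -1 ⇒ 829 is inert.

inert — (829) stays prime in O_K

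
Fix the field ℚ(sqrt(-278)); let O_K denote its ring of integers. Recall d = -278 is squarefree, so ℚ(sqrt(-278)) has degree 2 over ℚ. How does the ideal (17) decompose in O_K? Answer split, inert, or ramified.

remains prime (inert)

-278 mod 4 = 2, hence disc K = 4·(-278) = -1112 and O_K = ℤ[√-278].
disc(K) = -1112 is not divisible by 17; 17 is unramified.
Legendre symbol by Euler's criterion: (-278/17) ≡ (-278)^8 ≡ 16 (mod 17), i.e. (-278/17) = -1.
Legendre symbol -1 ⇒ 17 is inert.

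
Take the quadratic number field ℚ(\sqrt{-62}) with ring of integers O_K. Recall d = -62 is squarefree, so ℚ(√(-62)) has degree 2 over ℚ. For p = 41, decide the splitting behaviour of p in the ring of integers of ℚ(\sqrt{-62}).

41 splits in O_K

d = -62 ≡ 2 (mod 4), so O_K = ℤ[√-62] and disc(K) = 4d = -248.
disc(K) = -248 is not divisible by 41; 41 is unramified.
Legendre symbol by Euler's criterion: (-62/41) ≡ (-62)^20 ≡ 1 (mod 41), i.e. (-62/41) = 1.
Legendre symbol 1 ⇒ 41 is split.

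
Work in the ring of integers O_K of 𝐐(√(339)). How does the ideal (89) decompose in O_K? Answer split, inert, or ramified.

splits completely

Since 339 ≢ 1 mod 4, the ring of integers is ℤ[√339] with discriminant 4·339 = 1356.
Since gcd(89, 1356) = 1 the prime 89 does not ramify.
Euler's criterion: 339^44 mod 89 = 1. Thus (339|89) = 1.
(339/89) = 1, so 89 splits.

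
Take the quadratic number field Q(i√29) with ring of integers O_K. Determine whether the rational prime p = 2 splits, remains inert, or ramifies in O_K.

-29 mod 4 = 3, hence disc K = 4·(-29) = -116 and O_K = ℤ[√-29].
2 divides disc(K) = -116, so 2 ramifies.

ramifies in O_K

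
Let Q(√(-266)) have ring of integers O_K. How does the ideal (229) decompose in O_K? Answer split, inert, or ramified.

d = -266 ≡ 2 (mod 4), so O_K = ℤ[√-266] and disc(K) = 4d = -1064.
229 ∤ -1064, so 229 is unramified.
Compute (-266/229) via Euler: 192^((229-1)/2) mod 229 = 1, so (-266/229) = 1.
Legendre symbol 1 ⇒ 229 is split.

splits completely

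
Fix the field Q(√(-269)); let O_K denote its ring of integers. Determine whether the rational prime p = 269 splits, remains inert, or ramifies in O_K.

d = -269 ≡ 3 (mod 4), so O_K = ℤ[√-269] and disc(K) = 4d = -1076.
Ramification test: 269 | -1076. The prime 269 ramifies in K.

ramifies in O_K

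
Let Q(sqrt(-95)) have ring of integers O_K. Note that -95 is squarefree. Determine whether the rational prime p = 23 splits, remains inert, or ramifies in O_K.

-95 mod 4 = 1, hence disc K = -95 and O_K = ℤ[(1+√-95)/2].
Since gcd(23, -95) = 1 the prime 23 does not ramify.
Compute (-95/23) via Euler: 20^((23-1)/2) mod 23 = 22, so (-95/23) = -1.
d is a non-residue mod p, hence 23 remains inert in O_K.

remains prime (inert)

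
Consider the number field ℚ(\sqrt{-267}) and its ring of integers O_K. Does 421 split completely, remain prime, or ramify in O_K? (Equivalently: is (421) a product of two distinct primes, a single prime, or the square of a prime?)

421 remains inert

d = -267 ≡ 1 (mod 4), so O_K = ℤ[(1+√-267)/2] and disc(K) = d = -267.
421 ∤ -267, so 421 is unramified.
Euler's criterion: (-267)^210 mod 421 = 420. Thus (-267|421) = -1.
d is a non-residue mod p, hence 421 remains inert in O_K.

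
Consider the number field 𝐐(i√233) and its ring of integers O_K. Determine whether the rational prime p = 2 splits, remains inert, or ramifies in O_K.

ramified — (2) = 𝔭²

-233 mod 4 = 3, hence disc K = 4·(-233) = -932 and O_K = ℤ[√-233].
2 divides disc(K) = -932, so 2 ramifies.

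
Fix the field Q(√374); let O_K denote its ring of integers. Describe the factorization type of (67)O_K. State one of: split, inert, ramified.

p splits

Since 374 ≢ 1 mod 4, the ring of integers is ℤ[√374] with discriminant 4·374 = 1496.
disc(K) = 1496 is not divisible by 67; 67 is unramified.
Compute (374/67) via Euler: 39^((67-1)/2) mod 67 = 1, so (374/67) = 1.
(374/67) = 1, so 67 splits.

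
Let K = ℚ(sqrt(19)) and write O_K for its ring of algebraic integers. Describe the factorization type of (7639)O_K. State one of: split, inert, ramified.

d = 19 ≡ 3 (mod 4), so O_K = ℤ[√19] and disc(K) = 4d = 76.
7639 ∤ 76, so 7639 is unramified.
Compute (19/7639) via Euler: 19^((7639-1)/2) mod 7639 = 7638, so (19/7639) = -1.
d is a non-residue mod p, hence 7639 remains inert in O_K.

p is inert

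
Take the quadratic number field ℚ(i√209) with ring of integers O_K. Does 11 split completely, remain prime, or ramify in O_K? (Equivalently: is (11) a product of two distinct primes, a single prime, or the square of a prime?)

Since -209 ≢ 1 mod 4, the ring of integers is ℤ[√-209] with discriminant 4·(-209) = -836.
Ramification test: 11 | -836. The prime 11 ramifies in K.

11 is ramified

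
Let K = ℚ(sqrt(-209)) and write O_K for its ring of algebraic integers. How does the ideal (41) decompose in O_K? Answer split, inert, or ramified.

split

d = -209 ≡ 3 (mod 4), so O_K = ℤ[√-209] and disc(K) = 4d = -836.
disc(K) = -836 is not divisible by 41; 41 is unramified.
Euler's criterion: (-209)^20 mod 41 = 1. Thus (-209|41) = 1.
Legendre symbol 1 ⇒ 41 is split.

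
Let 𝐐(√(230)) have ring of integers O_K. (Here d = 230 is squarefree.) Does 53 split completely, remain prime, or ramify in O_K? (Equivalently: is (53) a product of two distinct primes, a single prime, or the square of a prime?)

inert — (53) stays prime in O_K

230 mod 4 = 2, hence disc K = 4·230 = 920 and O_K = ℤ[√230].
53 ∤ 920, so 53 is unramified.
Euler's criterion: 230^26 mod 53 = 52. Thus (230|53) = -1.
Legendre symbol -1 ⇒ 53 is inert.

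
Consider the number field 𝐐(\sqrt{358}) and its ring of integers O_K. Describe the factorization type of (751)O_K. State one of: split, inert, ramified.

p splits

358 mod 4 = 2, hence disc K = 4·358 = 1432 and O_K = ℤ[√358].
Since gcd(751, 1432) = 1 the prime 751 does not ramify.
Legendre symbol by Euler's criterion: (358/751) ≡ 358^375 ≡ 1 (mod 751), i.e. (358/751) = 1.
d is a quadratic residue mod p, hence 751 splits in O_K.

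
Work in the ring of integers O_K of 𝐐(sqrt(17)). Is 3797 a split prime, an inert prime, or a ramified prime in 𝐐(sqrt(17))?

Since 17 ≡ 1 mod 4, the ring of integers is ℤ[(1+√17)/2] with discriminant 17.
3797 ∤ 17, so 3797 is unramified.
Euler's criterion: 17^1898 mod 3797 = 3796. Thus (17|3797) = -1.
d is a non-residue mod p, hence 3797 remains inert in O_K.

3797 remains inert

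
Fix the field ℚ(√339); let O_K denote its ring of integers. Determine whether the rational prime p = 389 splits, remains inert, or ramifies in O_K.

remains prime (inert)

d = 339 ≡ 3 (mod 4), so O_K = ℤ[√339] and disc(K) = 4d = 1356.
389 ∤ 1356, so 389 is unramified.
Euler's criterion: 339^194 mod 389 = 388. Thus (339|389) = -1.
(339/389) = -1, so 389 is inert.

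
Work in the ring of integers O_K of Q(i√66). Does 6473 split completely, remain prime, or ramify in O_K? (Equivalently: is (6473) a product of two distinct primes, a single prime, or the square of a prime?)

Since -66 ≢ 1 mod 4, the ring of integers is ℤ[√-66] with discriminant 4·(-66) = -264.
6473 ∤ -264, so 6473 is unramified.
Legendre symbol by Euler's criterion: (-66/6473) ≡ (-66)^3236 ≡ 6472 (mod 6473), i.e. (-66/6473) = -1.
(-66/6473) = -1, so 6473 is inert.

6473 remains inert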